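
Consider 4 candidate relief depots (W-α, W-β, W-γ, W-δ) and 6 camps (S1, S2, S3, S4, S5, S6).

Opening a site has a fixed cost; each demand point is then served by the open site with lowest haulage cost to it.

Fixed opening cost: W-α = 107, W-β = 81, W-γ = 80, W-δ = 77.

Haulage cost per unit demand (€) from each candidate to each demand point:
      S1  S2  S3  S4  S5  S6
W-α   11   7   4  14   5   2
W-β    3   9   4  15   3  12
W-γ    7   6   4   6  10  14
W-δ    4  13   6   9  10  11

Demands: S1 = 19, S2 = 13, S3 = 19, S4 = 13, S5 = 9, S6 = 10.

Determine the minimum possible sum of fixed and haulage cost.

597

Open {W-β, W-γ}: assign each demand point to its cheapest open site.
  S1→W-β 19×3=57, S2→W-γ 13×6=78, S3→W-β 19×4=76, S4→W-γ 13×6=78, S5→W-β 9×3=27, S6→W-β 10×12=120
  haulage cost 436, fixed 161 → total 597.
Compare {W-α, W-β, W-γ}: haulage cost 336 + fixed 268 = 604.
Compare {W-α, W-δ}: haulage cost 425 + fixed 184 = 609.
Compare {W-α, W-γ}: haulage cost 430 + fixed 187 = 617.
All other subsets cost ≥ 604. Minimum total cost: 597.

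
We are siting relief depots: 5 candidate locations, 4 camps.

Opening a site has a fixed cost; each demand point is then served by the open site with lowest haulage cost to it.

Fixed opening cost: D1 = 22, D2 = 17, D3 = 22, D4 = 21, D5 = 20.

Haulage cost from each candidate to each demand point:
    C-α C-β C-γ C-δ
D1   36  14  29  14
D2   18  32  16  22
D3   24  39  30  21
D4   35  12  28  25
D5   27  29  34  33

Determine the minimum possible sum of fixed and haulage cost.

Open {D1, D2}: assign each demand point to its cheapest open site.
  C-α→D2 18, C-β→D1 14, C-γ→D2 16, C-δ→D1 14
  haulage cost 62, fixed 39 → total 101.
Compare {D2}: haulage cost 88 + fixed 17 = 105.
Compare {D2, D4}: haulage cost 68 + fixed 38 = 106.
Compare {D1}: haulage cost 93 + fixed 22 = 115.
All other subsets cost ≥ 105. Minimum total cost: 101.

101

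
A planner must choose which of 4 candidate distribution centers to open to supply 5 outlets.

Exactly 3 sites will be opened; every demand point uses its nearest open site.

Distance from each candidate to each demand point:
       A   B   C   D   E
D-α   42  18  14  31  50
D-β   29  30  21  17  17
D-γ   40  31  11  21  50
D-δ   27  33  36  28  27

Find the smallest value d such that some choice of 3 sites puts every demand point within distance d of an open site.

Open {D-α, D-β, D-δ}.
  Farthest demand point is A at distance 27 (to D-δ); all others are ≤ 27.
With {D-α, D-γ, D-δ} the worst case is 27.
With {D-α, D-β, D-γ} the worst case is 29.
No size-3 selection achieves below 27.

27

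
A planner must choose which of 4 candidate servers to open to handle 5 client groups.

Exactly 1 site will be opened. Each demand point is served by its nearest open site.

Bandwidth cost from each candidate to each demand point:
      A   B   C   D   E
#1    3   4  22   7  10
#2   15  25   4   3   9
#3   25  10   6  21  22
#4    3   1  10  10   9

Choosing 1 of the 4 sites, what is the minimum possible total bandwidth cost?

33

Open {#4}.
  A→#4 3, B→#4 1, C→#4 10, D→#4 10, E→#4 9  ⇒ total 33.
Compare {#1}: total 46.
Compare {#2}: total 56.
No size-1 selection does better; minimum is 33.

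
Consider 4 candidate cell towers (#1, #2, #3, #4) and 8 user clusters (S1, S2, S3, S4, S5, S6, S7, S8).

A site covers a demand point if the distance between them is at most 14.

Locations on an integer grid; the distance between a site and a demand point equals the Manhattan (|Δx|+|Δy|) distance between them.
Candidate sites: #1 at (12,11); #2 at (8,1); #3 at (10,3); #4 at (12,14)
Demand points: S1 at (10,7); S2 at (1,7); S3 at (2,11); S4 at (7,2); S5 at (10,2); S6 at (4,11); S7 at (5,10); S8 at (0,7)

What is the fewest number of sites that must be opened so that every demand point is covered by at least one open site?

2

Coverage sets (demand points within 14 of each site):
  #1: {S1, S3, S4, S5, S6, S7}
  #2: {S1, S2, S4, S5, S6, S7, S8}
  #3: {S1, S2, S4, S5, S6, S7, S8}
  #4: {S1, S3, S5, S6, S7}
No single site covers all 8 demand points.
But {#1, #2} covers everything, so the minimum is 2.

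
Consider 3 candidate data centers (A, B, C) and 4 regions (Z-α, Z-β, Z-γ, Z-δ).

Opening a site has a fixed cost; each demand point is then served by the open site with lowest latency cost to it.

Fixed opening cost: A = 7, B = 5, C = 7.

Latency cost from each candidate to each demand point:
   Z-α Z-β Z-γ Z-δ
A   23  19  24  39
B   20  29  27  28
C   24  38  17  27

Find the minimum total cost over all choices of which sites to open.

Open {A, C}: assign each demand point to its cheapest open site.
  Z-α→A 23, Z-β→A 19, Z-γ→C 17, Z-δ→C 27
  latency cost 86, fixed 14 → total 100.
Compare {A, B, C}: latency cost 83 + fixed 19 = 102.
Compare {A, B}: latency cost 91 + fixed 12 = 103.
Compare {B, C}: latency cost 93 + fixed 12 = 105.
All other subsets cost ≥ 102. Minimum total cost: 100.

100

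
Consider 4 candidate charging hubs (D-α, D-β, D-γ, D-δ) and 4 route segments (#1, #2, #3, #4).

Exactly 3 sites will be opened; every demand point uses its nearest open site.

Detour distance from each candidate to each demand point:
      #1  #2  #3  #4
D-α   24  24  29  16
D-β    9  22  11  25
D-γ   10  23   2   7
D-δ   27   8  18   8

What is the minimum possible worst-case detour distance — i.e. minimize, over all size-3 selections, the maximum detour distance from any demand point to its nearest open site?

Open {D-β, D-γ, D-δ}.
  Farthest demand point is #1 at detour distance 9 (to D-β); all others are ≤ 9.
With {D-α, D-γ, D-δ} the worst case is 10.
With {D-α, D-β, D-δ} the worst case is 11.
No size-3 selection achieves below 9.

9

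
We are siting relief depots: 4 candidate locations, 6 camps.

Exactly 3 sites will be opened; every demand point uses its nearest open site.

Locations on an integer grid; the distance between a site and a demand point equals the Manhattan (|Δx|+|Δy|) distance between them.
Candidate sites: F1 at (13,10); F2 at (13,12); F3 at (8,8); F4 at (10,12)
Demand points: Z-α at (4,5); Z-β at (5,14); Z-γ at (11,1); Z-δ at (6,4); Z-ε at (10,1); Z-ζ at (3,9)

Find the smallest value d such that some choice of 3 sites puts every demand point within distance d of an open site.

10

Open {F1, F2, F3}.
  Farthest demand point is Z-γ at distance 10 (to F3); all others are ≤ 10.
With {F1, F3, F4} the worst case is 10.
With {F2, F3, F4} the worst case is 10.
No size-3 selection achieves below 10.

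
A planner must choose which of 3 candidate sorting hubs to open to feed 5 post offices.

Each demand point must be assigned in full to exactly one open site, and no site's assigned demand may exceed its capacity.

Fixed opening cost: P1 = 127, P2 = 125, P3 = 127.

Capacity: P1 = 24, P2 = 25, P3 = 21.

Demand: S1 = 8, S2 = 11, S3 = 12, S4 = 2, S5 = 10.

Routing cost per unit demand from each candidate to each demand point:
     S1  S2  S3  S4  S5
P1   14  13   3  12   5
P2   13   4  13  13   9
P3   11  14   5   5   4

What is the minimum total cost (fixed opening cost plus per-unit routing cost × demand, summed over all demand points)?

Open {P1, P2}; cheapest assignment that respects the capacities:
  P1 (cap 24, load 24): S3, S4, S5 — cost 12×3 + 2×12 + 10×5 = 110
  P2 (cap 25, load 19): S1, S2 — cost 8×13 + 11×4 = 148
  Shipping 258, fixed 252 → total 510.
  Any other capacity-feasible assignment to {P1, P2} ships for at least 258.
Compare {P2, P3}: its best feasible assignment gives total 560.
Compare {P1, P3}: its best feasible assignment gives total 571.
Every other set of open sites that can feasibly serve all demand totals ≥ 560 even under its best assignment. Minimum: 510.

510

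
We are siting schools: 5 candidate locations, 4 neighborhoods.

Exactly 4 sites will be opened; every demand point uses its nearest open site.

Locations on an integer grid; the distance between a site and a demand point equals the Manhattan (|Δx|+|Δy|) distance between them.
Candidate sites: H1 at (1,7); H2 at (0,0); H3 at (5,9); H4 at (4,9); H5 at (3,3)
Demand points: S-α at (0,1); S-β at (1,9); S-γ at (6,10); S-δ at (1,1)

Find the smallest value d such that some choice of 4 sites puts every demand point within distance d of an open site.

Open {H1, H2, H3, H4}.
  Farthest demand point is S-β at distance 2 (to H1); all others are ≤ 2.
With {H1, H2, H3, H5} the worst case is 2.
With {H1, H2, H4, H5} the worst case is 3.
No size-4 selection achieves below 2.

2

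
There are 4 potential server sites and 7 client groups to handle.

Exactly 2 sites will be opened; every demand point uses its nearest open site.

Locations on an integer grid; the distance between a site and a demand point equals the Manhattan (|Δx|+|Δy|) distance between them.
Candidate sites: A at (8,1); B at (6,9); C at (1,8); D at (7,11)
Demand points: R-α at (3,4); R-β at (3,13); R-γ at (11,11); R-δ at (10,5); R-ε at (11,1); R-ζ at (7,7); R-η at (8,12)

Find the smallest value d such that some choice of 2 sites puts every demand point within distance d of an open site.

8

Open {A, B}.
  Farthest demand point is R-α at distance 8 (to A); all others are ≤ 8.
With {A, D} the worst case is 8.
With {A, C} the worst case is 13.
No size-2 selection achieves below 8.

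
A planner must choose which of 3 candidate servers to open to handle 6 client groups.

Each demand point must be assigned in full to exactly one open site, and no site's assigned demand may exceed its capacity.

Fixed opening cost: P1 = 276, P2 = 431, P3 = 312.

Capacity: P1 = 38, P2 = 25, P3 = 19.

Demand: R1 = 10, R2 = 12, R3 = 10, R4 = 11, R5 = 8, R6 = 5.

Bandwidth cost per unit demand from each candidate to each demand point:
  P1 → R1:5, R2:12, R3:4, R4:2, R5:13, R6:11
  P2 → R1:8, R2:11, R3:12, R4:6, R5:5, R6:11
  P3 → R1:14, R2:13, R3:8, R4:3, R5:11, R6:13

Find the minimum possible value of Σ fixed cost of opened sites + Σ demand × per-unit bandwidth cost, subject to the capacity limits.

998

Open {P1, P3}; cheapest assignment that respects the capacities:
  P1 (cap 38, load 37): R1, R2, R3, R6 — cost 10×5 + 12×12 + 10×4 + 5×11 = 289
  P3 (cap 19, load 19): R4, R5 — cost 11×3 + 8×11 = 121
  Shipping 410, fixed 588 → total 998.
  Any other capacity-feasible assignment to {P1, P3} ships for at least 410.
Compare {P1, P2}: its best feasible assignment gives total 1046.
Compare {P1, P2, P3}: its best feasible assignment gives total 1358.
Every other set of open sites that can feasibly serve all demand totals ≥ 1046 even under its best assignment. Minimum: 998.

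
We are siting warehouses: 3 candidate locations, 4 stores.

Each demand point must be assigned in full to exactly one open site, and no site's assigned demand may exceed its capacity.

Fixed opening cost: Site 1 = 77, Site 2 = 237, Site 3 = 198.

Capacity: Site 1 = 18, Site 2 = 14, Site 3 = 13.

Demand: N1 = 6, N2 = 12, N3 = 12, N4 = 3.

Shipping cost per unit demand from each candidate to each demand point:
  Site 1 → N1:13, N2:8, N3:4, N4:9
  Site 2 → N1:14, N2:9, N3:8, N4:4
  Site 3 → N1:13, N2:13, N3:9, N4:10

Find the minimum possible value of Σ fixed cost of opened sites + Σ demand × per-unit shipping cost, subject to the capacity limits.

773

Open {Site 1, Site 2, Site 3}; cheapest assignment that respects the capacities:
  Site 1 (cap 18, load 15): N3, N4 — cost 12×4 + 3×9 = 75
  Site 2 (cap 14, load 12): N2 — cost 12×9 = 108
  Site 3 (cap 13, load 6): N1 — cost 6×13 = 78
  Shipping 261, fixed 512 → total 773.
  Any other capacity-feasible assignment to {Site 1, Site 2, Site 3} ships for at least 261.
Total demand is 33 and no other set of sites has combined capacity ≥ 33, so {Site 1, Site 2, Site 3} is the only feasible choice of open sites. Minimum: 773.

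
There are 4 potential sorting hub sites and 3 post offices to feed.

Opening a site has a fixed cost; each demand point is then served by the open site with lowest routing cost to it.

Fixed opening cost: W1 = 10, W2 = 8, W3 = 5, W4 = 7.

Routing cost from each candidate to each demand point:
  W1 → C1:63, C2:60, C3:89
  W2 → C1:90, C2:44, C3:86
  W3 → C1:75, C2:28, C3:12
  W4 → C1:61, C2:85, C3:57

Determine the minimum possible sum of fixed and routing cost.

113

Open {W3, W4}: assign each demand point to its cheapest open site.
  C1→W4 61, C2→W3 28, C3→W3 12
  routing cost 101, fixed 12 → total 113.
Compare {W1, W3}: routing cost 103 + fixed 15 = 118.
Compare {W3}: routing cost 115 + fixed 5 = 120.
Compare {W2, W3, W4}: routing cost 101 + fixed 20 = 121.
All other subsets cost ≥ 118. Minimum total cost: 113.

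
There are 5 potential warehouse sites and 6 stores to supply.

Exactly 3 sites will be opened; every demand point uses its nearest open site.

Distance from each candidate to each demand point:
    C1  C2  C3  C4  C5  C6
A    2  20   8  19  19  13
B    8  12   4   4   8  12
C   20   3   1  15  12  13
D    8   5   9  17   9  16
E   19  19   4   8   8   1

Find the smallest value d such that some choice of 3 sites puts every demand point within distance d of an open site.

8

Open {A, C, E}.
  Farthest demand point is C4 at distance 8 (to E); all others are ≤ 8.
With {A, D, E} the worst case is 8.
With {B, C, E} the worst case is 8.
No size-3 selection achieves below 8.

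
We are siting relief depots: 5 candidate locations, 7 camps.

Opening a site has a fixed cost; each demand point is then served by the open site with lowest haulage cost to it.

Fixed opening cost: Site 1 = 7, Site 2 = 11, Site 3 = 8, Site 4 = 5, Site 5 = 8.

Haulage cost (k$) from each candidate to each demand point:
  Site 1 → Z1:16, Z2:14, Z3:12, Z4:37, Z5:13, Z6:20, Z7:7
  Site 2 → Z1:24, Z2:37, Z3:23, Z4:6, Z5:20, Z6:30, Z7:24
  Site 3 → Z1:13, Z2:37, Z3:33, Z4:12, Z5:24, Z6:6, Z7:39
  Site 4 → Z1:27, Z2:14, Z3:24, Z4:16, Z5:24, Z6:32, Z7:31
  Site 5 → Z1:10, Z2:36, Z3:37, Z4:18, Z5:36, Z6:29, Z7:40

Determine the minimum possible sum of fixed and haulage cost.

92

Open {Site 1, Site 3}: assign each demand point to its cheapest open site.
  Z1→Site 3 13, Z2→Site 1 14, Z3→Site 1 12, Z4→Site 3 12, Z5→Site 1 13, Z6→Site 3 6, Z7→Site 1 7
  haulage cost 77, fixed 15 → total 92.
Compare {Site 1, Site 2, Site 3}: haulage cost 71 + fixed 26 = 97.
Compare {Site 1, Site 3, Site 4}: haulage cost 77 + fixed 20 = 97.
Compare {Site 1, Site 3, Site 5}: haulage cost 74 + fixed 23 = 97.
All other subsets cost ≥ 97. Minimum total cost: 92.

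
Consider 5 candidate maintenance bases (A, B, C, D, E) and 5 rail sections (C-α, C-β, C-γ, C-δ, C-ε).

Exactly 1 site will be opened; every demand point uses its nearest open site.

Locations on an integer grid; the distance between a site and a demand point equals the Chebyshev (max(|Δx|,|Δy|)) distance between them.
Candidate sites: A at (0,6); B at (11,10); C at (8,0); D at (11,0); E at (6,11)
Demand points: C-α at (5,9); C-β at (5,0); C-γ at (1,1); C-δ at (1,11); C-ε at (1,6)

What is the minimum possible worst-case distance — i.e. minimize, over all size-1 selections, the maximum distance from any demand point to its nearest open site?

Open {A}.
  Farthest demand point is C-β at distance 6 (to A); all others are ≤ 6.
With {B} the worst case is 10.
With {C} the worst case is 11.
No size-1 selection achieves below 6.

6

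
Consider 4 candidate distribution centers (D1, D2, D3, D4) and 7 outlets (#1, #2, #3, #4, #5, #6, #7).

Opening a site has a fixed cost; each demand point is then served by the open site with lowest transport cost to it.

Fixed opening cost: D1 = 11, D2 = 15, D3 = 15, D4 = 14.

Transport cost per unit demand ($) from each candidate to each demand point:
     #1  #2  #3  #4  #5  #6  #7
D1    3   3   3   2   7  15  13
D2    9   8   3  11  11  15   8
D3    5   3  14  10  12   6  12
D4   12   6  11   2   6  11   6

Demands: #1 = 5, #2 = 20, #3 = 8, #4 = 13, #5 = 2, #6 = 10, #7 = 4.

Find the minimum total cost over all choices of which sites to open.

Open {D1, D3, D4}: assign each demand point to its cheapest open site.
  #1→D1 5×3=15, #2→D1 20×3=60, #3→D1 8×3=24, #4→D1 13×2=26, #5→D4 2×6=12, #6→D3 10×6=60, #7→D4 4×6=24
  transport cost 221, fixed 40 → total 261.
Compare {D1, D2, D3}: transport cost 231 + fixed 41 = 272.
Compare {D1, D3}: transport cost 247 + fixed 26 = 273.
Compare {D2, D3, D4}: transport cost 231 + fixed 44 = 275.
All other subsets cost ≥ 272. Minimum total cost: 261.

261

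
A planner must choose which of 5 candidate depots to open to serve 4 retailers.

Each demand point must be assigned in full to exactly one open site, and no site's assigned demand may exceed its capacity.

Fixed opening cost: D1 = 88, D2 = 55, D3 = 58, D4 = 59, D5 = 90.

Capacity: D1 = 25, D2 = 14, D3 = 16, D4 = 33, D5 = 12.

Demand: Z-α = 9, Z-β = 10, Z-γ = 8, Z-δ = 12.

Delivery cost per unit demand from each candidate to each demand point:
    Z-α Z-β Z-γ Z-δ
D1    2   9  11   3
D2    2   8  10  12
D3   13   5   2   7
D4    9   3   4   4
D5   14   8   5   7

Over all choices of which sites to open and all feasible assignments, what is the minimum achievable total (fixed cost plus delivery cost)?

242

Open {D2, D4}; cheapest assignment that respects the capacities:
  D2 (cap 14, load 9): Z-α — cost 9×2 = 18
  D4 (cap 33, load 30): Z-β, Z-γ, Z-δ — cost 10×3 + 8×4 + 12×4 = 110
  Shipping 128, fixed 114 → total 242.
  Any other capacity-feasible assignment to {D2, D4} ships for at least 128.
Compare {D1, D4}: its best feasible assignment gives total 263.
Compare {D2, D3, D4}: its best feasible assignment gives total 284.
Every other set of open sites that can feasibly serve all demand totals ≥ 263 even under its best assignment. Minimum: 242.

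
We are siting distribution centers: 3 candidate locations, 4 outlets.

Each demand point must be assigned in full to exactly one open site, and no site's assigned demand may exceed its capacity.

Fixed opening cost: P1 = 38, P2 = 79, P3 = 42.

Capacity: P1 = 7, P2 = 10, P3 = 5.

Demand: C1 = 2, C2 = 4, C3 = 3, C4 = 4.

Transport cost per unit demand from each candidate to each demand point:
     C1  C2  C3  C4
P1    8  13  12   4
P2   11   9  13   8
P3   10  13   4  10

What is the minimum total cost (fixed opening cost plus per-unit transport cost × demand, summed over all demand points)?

221

Open {P2, P3}; cheapest assignment that respects the capacities:
  P2 (cap 10, load 8): C2, C4 — cost 4×9 + 4×8 = 68
  P3 (cap 5, load 5): C1, C3 — cost 2×10 + 3×4 = 32
  Shipping 100, fixed 121 → total 221.
  Any other capacity-feasible assignment to {P2, P3} ships for at least 100.
Compare {P1, P2}: its best feasible assignment gives total 224.
Compare {P1, P2, P3}: its best feasible assignment gives total 239.
Every other set of open sites that can feasibly serve all demand totals ≥ 224 even under its best assignment. Minimum: 221.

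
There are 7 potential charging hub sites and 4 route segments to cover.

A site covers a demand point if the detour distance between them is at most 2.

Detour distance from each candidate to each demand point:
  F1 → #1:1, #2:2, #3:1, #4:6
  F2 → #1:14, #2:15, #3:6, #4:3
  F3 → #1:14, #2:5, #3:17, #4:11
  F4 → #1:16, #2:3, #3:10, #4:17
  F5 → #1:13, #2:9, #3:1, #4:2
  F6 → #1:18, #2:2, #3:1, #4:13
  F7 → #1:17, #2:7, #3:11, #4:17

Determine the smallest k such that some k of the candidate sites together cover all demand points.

2

Coverage sets (demand points within 2 of each site):
  F1: {#1, #2, #3}
  F2: {}
  F3: {}
  F4: {}
  F5: {#3, #4}
  F6: {#2, #3}
  F7: {}
No single site covers all 4 demand points.
But {F1, F5} covers everything, so the minimum is 2.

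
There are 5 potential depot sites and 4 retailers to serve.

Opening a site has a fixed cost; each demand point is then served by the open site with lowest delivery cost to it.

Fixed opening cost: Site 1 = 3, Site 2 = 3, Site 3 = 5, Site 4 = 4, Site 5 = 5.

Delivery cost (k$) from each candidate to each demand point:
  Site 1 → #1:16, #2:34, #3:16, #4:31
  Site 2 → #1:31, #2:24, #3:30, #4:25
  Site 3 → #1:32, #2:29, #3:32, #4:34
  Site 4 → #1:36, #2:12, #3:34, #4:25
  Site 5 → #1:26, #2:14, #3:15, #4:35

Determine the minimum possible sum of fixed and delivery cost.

76

Open {Site 1, Site 4}: assign each demand point to its cheapest open site.
  #1→Site 1 16, #2→Site 4 12, #3→Site 1 16, #4→Site 4 25
  delivery cost 69, fixed 7 → total 76.
Compare {Site 1, Site 2, Site 4}: delivery cost 69 + fixed 10 = 79.
Compare {Site 1, Site 4, Site 5}: delivery cost 68 + fixed 12 = 80.
Compare {Site 1, Site 2, Site 5}: delivery cost 70 + fixed 11 = 81.
All other subsets cost ≥ 79. Minimum total cost: 76.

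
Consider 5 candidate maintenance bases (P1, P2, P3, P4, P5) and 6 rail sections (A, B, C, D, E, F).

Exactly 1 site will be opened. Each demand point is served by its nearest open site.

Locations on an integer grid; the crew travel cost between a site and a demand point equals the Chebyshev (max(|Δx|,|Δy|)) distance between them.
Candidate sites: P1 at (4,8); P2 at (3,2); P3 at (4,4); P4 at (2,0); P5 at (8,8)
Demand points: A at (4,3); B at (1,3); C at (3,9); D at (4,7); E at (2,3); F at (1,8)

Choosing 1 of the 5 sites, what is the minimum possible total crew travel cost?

18

Open {P3}.
  A→P3 1, B→P3 3, C→P3 5, D→P3 3, E→P3 2, F→P3 4  ⇒ total 18.
Compare {P1}: total 20.
Compare {P2}: total 22.
No size-1 selection does better; minimum is 18.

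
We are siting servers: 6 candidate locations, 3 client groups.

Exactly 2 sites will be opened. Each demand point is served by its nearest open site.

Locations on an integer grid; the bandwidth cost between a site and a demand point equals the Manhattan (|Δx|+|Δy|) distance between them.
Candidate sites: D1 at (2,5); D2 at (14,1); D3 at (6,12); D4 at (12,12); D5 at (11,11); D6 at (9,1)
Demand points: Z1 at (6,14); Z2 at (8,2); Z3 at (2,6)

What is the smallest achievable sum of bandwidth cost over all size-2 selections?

Open {D1, D3}.
  Z1→D3 2, Z2→D1 9, Z3→D1 1  ⇒ total 12.
Compare {D3, D6}: total 14.
Compare {D1, D6}: total 16.
No size-2 selection does better; minimum is 12.

12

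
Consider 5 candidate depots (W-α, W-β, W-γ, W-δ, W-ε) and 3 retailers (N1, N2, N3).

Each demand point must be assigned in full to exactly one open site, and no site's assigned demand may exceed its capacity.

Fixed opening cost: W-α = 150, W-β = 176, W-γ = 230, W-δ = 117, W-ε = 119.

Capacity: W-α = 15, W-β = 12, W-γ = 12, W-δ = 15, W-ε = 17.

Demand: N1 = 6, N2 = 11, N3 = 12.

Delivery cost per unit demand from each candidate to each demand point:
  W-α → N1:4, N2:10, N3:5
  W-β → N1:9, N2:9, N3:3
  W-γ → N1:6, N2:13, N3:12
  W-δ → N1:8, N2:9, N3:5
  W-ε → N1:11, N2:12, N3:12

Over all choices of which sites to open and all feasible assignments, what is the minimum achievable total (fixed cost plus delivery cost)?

Open {W-δ, W-ε}; cheapest assignment that respects the capacities:
  W-δ (cap 15, load 12): N3 — cost 12×5 = 60
  W-ε (cap 17, load 17): N1, N2 — cost 6×11 + 11×12 = 198
  Shipping 258, fixed 236 → total 494.
  Any other capacity-feasible assignment to {W-δ, W-ε} ships for at least 258.
Compare {W-α, W-ε}: its best feasible assignment gives total 527.
Compare {W-β, W-ε}: its best feasible assignment gives total 529.
Every other set of open sites that can feasibly serve all demand totals ≥ 527 even under its best assignment. Minimum: 494.

494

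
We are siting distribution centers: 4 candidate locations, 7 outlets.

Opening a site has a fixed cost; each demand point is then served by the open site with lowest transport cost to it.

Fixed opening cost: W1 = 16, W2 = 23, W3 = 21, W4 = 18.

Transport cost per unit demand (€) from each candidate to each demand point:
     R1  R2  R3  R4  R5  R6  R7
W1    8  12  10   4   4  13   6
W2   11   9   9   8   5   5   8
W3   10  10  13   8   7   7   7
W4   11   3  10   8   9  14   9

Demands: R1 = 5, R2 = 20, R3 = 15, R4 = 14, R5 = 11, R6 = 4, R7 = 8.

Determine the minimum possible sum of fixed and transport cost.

460

Open {W1, W2, W4}: assign each demand point to its cheapest open site.
  R1→W1 5×8=40, R2→W4 20×3=60, R3→W2 15×9=135, R4→W1 14×4=56, R5→W1 11×4=44, R6→W2 4×5=20, R7→W1 8×6=48
  transport cost 403, fixed 57 → total 460.
Compare {W1, W3, W4}: transport cost 426 + fixed 55 = 481.
Compare {W1, W2, W3, W4}: transport cost 403 + fixed 78 = 481.
Compare {W1, W4}: transport cost 450 + fixed 34 = 484.
All other subsets cost ≥ 481. Minimum total cost: 460.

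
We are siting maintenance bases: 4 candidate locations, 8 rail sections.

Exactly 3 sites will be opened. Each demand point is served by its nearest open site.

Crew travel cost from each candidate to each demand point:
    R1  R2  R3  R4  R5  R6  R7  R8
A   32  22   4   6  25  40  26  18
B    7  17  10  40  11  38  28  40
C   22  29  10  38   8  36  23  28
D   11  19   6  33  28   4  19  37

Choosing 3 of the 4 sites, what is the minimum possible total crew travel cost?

86

Open {A, B, D}.
  R1→B 7, R2→B 17, R3→A 4, R4→A 6, R5→B 11, R6→D 4, R7→D 19, R8→A 18  ⇒ total 86.
Compare {A, C, D}: total 89.
Compare {A, B, C}: total 119.
No size-3 selection does better; minimum is 86.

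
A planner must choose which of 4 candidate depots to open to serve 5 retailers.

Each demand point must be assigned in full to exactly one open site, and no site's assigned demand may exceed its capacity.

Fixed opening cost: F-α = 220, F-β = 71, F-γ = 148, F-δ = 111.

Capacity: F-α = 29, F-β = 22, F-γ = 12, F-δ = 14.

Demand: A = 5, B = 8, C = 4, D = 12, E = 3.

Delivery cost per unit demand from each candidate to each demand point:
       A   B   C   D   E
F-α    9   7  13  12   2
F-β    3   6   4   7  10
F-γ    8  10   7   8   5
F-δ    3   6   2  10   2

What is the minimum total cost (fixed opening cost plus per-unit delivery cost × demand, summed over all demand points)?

Open {F-β, F-δ}; cheapest assignment that respects the capacities:
  F-β (cap 22, load 20): B, D — cost 8×6 + 12×7 = 132
  F-δ (cap 14, load 12): A, C, E — cost 5×3 + 4×2 + 3×2 = 29
  Shipping 161, fixed 182 → total 343.
  Any other capacity-feasible assignment to {F-β, F-δ} ships for at least 161.
Compare {F-β, F-γ}: its best feasible assignment gives total 424.
Compare {F-α, F-β}: its best feasible assignment gives total 468.
Every other set of open sites that can feasibly serve all demand totals ≥ 424 even under its best assignment. Minimum: 343.

343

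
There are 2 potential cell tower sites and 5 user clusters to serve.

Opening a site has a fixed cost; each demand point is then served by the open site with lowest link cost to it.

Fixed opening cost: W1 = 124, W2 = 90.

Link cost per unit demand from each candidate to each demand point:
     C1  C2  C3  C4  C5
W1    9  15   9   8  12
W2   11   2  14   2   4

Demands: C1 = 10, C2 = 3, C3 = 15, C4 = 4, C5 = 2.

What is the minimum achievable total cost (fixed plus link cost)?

Open {W2}: assign each demand point to its cheapest open site.
  C1→W2 10×11=110, C2→W2 3×2=6, C3→W2 15×14=210, C4→W2 4×2=8, C5→W2 2×4=8
  link cost 342, fixed 90 → total 432.
Compare {W1}: link cost 326 + fixed 124 = 450.
Compare {W1, W2}: link cost 247 + fixed 214 = 461.

432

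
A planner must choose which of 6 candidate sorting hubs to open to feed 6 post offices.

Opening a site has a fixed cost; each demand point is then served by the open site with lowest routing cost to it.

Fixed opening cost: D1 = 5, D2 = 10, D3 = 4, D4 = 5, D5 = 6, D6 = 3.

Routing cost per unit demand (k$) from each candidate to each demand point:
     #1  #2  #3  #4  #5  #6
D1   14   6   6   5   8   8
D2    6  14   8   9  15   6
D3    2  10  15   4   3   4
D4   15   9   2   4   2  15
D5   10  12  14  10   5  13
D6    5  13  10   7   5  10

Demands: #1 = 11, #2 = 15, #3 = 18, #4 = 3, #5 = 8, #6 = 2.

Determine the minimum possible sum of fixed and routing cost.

198

Open {D1, D3, D4}: assign each demand point to its cheapest open site.
  #1→D3 11×2=22, #2→D1 15×6=90, #3→D4 18×2=36, #4→D3 3×4=12, #5→D4 8×2=16, #6→D3 2×4=8
  routing cost 184, fixed 14 → total 198.
Compare {D1, D3, D4, D6}: routing cost 184 + fixed 17 = 201.
Compare {D1, D3, D4, D5}: routing cost 184 + fixed 20 = 204.
Compare {D1, D3, D4, D5, D6}: routing cost 184 + fixed 23 = 207.
All other subsets cost ≥ 201. Minimum total cost: 198.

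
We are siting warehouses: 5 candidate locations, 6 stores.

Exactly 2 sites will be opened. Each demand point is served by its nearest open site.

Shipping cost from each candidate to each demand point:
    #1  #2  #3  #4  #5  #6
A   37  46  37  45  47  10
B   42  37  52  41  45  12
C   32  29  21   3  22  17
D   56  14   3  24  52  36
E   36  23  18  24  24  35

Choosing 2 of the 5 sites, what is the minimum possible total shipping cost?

91

Open {C, D}.
  #1→C 32, #2→D 14, #3→D 3, #4→C 3, #5→C 22, #6→C 17  ⇒ total 91.
Compare {C, E}: total 115.
Compare {A, C}: total 117.
No size-2 selection does better; minimum is 91.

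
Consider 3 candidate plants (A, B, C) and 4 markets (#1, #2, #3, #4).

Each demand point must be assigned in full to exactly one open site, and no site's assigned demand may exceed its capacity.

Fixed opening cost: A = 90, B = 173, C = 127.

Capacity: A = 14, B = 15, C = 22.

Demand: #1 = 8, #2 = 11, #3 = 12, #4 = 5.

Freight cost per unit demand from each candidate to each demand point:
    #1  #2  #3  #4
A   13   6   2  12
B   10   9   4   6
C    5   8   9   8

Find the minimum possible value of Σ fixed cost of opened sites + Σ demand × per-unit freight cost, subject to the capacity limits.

Open {A, B, C}; cheapest assignment that respects the capacities:
  A (cap 14, load 12): #3 — cost 12×2 = 24
  B (cap 15, load 5): #4 — cost 5×6 = 30
  C (cap 22, load 19): #1, #2 — cost 8×5 + 11×8 = 128
  Shipping 182, fixed 390 → total 572.
  Any other capacity-feasible assignment to {A, B, C} ships for at least 182.
Total demand is 36; every other set of sites either has combined capacity below 36 or cannot fit the demands without splitting one across sites, so {A, B, C} is the only feasible choice of open sites. Minimum: 572.

572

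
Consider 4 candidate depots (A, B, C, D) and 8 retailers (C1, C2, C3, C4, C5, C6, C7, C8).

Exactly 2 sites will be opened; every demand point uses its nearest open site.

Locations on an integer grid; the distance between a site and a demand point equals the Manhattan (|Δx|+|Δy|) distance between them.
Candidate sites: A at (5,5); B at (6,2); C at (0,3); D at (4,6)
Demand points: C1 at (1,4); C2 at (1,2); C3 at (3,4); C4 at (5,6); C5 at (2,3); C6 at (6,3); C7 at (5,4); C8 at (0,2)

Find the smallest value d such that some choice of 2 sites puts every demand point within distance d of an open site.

3

Open {A, C}.
  Farthest demand point is C3 at distance 3 (to A); all others are ≤ 3.
With {B, C} the worst case is 5.
With {C, D} the worst case is 5.
No size-2 selection achieves below 3.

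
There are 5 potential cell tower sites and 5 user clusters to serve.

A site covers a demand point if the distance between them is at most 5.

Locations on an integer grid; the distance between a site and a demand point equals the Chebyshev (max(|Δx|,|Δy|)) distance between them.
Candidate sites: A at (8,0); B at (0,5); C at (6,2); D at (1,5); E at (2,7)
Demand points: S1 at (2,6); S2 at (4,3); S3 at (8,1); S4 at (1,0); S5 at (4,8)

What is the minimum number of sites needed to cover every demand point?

Coverage sets (demand points within 5 of each site):
  A: {S2, S3}
  B: {S1, S2, S4, S5}
  C: {S1, S2, S3, S4}
  D: {S1, S2, S4, S5}
  E: {S1, S2, S5}
No single site covers all 5 demand points.
But {A, B} covers everything, so the minimum is 2.

2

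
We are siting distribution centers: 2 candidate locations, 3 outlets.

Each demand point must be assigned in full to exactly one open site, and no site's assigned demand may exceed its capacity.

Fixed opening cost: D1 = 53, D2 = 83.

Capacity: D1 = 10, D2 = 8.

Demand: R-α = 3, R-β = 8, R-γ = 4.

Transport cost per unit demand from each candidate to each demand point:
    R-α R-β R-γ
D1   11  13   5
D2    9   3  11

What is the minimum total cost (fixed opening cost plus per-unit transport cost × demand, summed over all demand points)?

Open {D1, D2}; cheapest assignment that respects the capacities:
  D1 (cap 10, load 7): R-α, R-γ — cost 3×11 + 4×5 = 53
  D2 (cap 8, load 8): R-β — cost 8×3 = 24
  Shipping 77, fixed 136 → total 213.
  Any other capacity-feasible assignment to {D1, D2} ships for at least 77.
Total demand is 15 and no other set of sites has combined capacity ≥ 15, so {D1, D2} is the only feasible choice of open sites. Minimum: 213.

213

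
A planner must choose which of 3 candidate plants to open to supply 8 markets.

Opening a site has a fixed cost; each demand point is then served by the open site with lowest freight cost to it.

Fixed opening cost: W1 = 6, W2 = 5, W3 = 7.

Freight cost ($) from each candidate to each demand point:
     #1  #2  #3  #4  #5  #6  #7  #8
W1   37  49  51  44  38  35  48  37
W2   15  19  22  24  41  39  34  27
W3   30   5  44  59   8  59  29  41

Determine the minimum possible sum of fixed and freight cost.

Open {W2, W3}: assign each demand point to its cheapest open site.
  #1→W2 15, #2→W3 5, #3→W2 22, #4→W2 24, #5→W3 8, #6→W2 39, #7→W3 29, #8→W2 27
  freight cost 169, fixed 12 → total 181.
Compare {W1, W2, W3}: freight cost 165 + fixed 18 = 183.
Compare {W1, W2}: freight cost 214 + fixed 11 = 225.
Compare {W2}: freight cost 221 + fixed 5 = 226.
All other subsets cost ≥ 183. Minimum total cost: 181.

181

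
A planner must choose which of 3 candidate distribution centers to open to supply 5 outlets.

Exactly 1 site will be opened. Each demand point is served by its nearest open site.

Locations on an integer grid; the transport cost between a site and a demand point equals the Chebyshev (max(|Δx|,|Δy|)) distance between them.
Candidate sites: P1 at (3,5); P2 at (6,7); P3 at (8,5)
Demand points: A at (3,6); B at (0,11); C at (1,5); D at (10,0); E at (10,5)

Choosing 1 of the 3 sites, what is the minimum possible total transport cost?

Open {P1}.
  A→P1 1, B→P1 6, C→P1 2, D→P1 7, E→P1 7  ⇒ total 23.
Compare {P2}: total 25.
Compare {P3}: total 27.

23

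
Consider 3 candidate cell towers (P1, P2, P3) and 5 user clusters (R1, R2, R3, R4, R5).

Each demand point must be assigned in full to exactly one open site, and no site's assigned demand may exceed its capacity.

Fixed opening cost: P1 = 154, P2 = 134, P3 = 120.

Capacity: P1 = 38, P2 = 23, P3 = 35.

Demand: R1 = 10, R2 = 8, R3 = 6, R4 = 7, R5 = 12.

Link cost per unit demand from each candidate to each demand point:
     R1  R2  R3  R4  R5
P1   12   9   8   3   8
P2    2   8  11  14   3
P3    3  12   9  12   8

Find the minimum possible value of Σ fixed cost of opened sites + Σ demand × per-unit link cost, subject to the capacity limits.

Open {P1, P2}; cheapest assignment that respects the capacities:
  P1 (cap 38, load 21): R2, R3, R4 — cost 8×9 + 6×8 + 7×3 = 141
  P2 (cap 23, load 22): R1, R5 — cost 10×2 + 12×3 = 56
  Shipping 197, fixed 288 → total 485.
  Any other capacity-feasible assignment to {P1, P2} ships for at least 197.
Compare {P2, P3}: its best feasible assignment gives total 522.
Compare {P1, P3}: its best feasible assignment gives total 541.
Every other set of open sites that can feasibly serve all demand totals ≥ 522 even under its best assignment. Minimum: 485.

485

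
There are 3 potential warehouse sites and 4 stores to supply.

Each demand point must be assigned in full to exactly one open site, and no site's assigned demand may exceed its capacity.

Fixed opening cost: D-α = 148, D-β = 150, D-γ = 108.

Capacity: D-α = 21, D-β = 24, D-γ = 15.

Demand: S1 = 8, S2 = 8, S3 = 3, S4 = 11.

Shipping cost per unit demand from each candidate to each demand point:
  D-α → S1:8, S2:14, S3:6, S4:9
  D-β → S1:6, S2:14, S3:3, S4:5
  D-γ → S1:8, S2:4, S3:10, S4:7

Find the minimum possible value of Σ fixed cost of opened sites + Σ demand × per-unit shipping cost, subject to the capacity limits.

402

Open {D-β, D-γ}; cheapest assignment that respects the capacities:
  D-β (cap 24, load 22): S1, S3, S4 — cost 8×6 + 3×3 + 11×5 = 112
  D-γ (cap 15, load 8): S2 — cost 8×4 = 32
  Shipping 144, fixed 258 → total 402.
  Any other capacity-feasible assignment to {D-β, D-γ} ships for at least 144.
Compare {D-α, D-γ}: its best feasible assignment gives total 481.
Compare {D-α, D-β}: its best feasible assignment gives total 522.
Every other set of open sites that can feasibly serve all demand totals ≥ 481 even under its best assignment. Minimum: 402.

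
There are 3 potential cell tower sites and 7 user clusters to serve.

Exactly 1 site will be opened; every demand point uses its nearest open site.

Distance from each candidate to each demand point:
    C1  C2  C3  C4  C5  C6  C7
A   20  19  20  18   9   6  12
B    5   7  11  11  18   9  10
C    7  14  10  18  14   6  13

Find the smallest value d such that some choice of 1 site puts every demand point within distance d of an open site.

Open {B}.
  Farthest demand point is C5 at distance 18 (to B); all others are ≤ 18.
With {C} the worst case is 18.
With {A} the worst case is 20.
No size-1 selection achieves below 18.

18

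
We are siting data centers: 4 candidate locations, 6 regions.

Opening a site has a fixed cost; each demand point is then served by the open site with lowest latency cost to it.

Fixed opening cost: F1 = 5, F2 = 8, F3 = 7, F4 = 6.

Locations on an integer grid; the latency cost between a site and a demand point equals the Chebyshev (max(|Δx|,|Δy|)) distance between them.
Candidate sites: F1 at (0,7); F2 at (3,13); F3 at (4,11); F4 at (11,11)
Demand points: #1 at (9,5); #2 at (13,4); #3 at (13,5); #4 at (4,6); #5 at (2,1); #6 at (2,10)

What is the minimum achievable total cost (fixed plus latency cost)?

Open {F1, F4}: assign each demand point to its cheapest open site.
  #1→F4 6, #2→F4 7, #3→F4 6, #4→F1 4, #5→F1 6, #6→F1 3
  latency cost 32, fixed 11 → total 43.
Compare {F3}: latency cost 41 + fixed 7 = 48.
Compare {F1, F3}: latency cost 36 + fixed 12 = 48.
Compare {F3, F4}: latency cost 36 + fixed 13 = 49.
All other subsets cost ≥ 48. Minimum total cost: 43.

43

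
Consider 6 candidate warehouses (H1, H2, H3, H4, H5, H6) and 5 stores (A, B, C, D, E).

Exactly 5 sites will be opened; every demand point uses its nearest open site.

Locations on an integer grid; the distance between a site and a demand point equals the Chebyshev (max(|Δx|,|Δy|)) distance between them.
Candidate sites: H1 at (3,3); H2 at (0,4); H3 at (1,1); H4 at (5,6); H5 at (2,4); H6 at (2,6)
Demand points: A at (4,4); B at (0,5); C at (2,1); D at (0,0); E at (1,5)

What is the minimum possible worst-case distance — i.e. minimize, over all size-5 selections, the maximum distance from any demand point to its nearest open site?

Open {H1, H2, H3, H4, H5}.
  Farthest demand point is A at distance 1 (to H1); all others are ≤ 1.
With {H1, H2, H3, H4, H6} the worst case is 1.
With {H1, H2, H3, H5, H6} the worst case is 1.
No size-5 selection achieves below 1.

1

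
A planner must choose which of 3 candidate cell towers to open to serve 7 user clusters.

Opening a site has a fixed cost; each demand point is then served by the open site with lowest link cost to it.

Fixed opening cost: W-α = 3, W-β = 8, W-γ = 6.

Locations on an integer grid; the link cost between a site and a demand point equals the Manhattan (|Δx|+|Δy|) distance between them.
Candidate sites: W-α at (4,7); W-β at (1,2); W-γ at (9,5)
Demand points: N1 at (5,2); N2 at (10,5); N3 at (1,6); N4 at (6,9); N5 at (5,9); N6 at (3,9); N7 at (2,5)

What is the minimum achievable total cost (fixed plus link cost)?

Open {W-α, W-γ}: assign each demand point to its cheapest open site.
  N1→W-α 6, N2→W-γ 1, N3→W-α 4, N4→W-α 4, N5→W-α 3, N6→W-α 3, N7→W-α 4
  link cost 25, fixed 9 → total 34.
Compare {W-α}: link cost 32 + fixed 3 = 35.
Compare {W-α, W-β, W-γ}: link cost 23 + fixed 17 = 40.
Compare {W-α, W-β}: link cost 30 + fixed 11 = 41.
All other subsets cost ≥ 35. Minimum total cost: 34.

34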